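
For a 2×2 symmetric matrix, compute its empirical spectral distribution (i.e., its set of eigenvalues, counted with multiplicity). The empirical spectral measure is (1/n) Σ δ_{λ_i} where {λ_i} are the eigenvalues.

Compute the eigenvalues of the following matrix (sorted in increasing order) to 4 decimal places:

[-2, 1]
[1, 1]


Since M is real symmetric, both eigenvalues are real; they are the roots of det(λI − M) = λ² − (tr M) λ + det M.
tr M = -2 + 1 = -1.
det M = (-2)·1 − 1² = -2 − 1 = -3.
Characteristic polynomial: λ² + λ − 3 = 0.
Discriminant Δ = (tr M)² − 4·det M = 1 − (-12) = 13; √Δ = 3.605551.
λ = (tr M ± √Δ)/2 = (-1 ± 3.605551)/2, giving (tr M − √Δ)/2 = -2.3028 and (tr M + √Δ)/2 = 1.3028.

Eigenvalues sorted in increasing order: [-2.3028, 1.3028].


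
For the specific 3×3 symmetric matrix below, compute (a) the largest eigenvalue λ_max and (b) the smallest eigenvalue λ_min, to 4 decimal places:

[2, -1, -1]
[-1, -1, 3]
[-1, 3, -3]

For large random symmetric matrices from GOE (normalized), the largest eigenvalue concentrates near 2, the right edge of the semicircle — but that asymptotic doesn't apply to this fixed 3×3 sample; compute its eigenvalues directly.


Since M is real symmetric, all three eigenvalues are real; they are the roots of det(λI − M) = λ³ − (tr M) λ² + s λ − det M, where s is the sum of the principal 2×2 minors.
tr M = 2 + (-1) + (-3) = -2.
s = (2·(-1) − (-1)²) + (2·(-3) − (-1)²) + ((-1)·(-3) − 3²) = -3 + (-7) + (-6) = -16.
det M (expand along row 1) = 2·(-6) − (-1)·6 + (-1)·(-4) = -2.
Characteristic polynomial: λ³ + 2λ² − 16λ + 2 = 0.
Substitute λ = y + (tr M)/3 = y − 0.666667 to remove the quadratic term: y³ + p·y + q = 0 with p = s − (tr M)²/3 = -17.333333 and q = −2(tr M)³/27 + (tr M)·s/3 − det M = 13.259259.
Three real roots ⇒ use the trigonometric (Viète) form: r = 2√(−p/3) = 4.807402, φ = arccos(3q/(p·r)) = arccos(-0.477362) = 2.068447 rad.
y_k = r·cos(φ/3 − 2πk/3) for k = 0, 1, 2 gives y = 3.709273, 0.793816, -4.503089.
λ_k = y_k − 0.666667 gives λ = 3.0426, 0.1271, -5.1698 (check: the sum is -2.0000 = tr M).

Hence λ_max = 3.0426 and λ_min = -5.1698.


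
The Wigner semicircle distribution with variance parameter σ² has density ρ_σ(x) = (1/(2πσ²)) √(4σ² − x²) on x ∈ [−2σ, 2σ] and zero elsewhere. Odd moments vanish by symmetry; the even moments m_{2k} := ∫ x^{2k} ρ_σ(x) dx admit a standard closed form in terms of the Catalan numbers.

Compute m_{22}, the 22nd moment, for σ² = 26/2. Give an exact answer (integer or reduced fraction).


By the scaled semicircle moment identity, m_{2k} = σ^{2k} · C_k with k = 11.
C_11 = (1/(k+1)) · C(2k, k) = (1/12) · C(22, 11) = (1/12) · 705432 = 58786.
σ^{2k} = (σ²)^k = (26/2)^11 = 1792160394037.

Therefore m_{22} = σ^{22} · C_11 = 1792160394037 · 58786 = 105353940923859082.


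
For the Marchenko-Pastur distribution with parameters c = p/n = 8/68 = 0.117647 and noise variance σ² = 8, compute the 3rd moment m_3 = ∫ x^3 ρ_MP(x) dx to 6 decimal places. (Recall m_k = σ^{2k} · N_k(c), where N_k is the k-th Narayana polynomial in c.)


E[X³] = σ⁶ (1 + 3c + c²) (third MP moment). With σ² = 8 (so σ⁶ = 512) and c = 8/68 = 0.117647: E[X³] = 512 · (1 + 3·0.117647 + (0.117647)²) = 512 · 1.366782.

So E[X^3] = 699.792388.


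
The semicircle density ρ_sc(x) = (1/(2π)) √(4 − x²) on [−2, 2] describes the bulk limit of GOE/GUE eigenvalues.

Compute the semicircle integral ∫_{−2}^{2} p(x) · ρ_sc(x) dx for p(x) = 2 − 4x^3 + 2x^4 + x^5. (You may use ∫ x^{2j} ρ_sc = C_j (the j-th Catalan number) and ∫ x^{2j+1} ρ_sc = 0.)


Write p(x) = Σ a_i x^i, split into monomials and integrate each against ρ_sc separately.
Using ∫ x^{2j} ρ_sc = C_j = (1/(j+1)) C(2j, j) (Catalan numbers) and ∫ x^{2j+1} ρ_sc = 0 (odd monomials vanish by symmetry):
  i = 0 (even): a_0 · C_{0} = 2 · 1 = 2
  i = 3 (odd): ∫ x^3 ρ_sc = 0 (vanishes)
  i = 4 (even): a_4 · C_{2} = 2 · 2 = 4
  i = 5 (odd): ∫ x^5 ρ_sc = 0 (vanishes)

Summing the contributions: ∫_{−2}^{2} p(x) ρ_sc(x) dx = 2 + 4 = 6.


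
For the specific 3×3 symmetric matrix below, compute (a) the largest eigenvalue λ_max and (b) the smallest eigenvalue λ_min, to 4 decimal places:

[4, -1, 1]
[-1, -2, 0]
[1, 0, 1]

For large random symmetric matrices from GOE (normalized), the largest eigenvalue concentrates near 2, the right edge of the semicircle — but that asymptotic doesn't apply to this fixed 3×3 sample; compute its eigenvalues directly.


Since M is real symmetric, all three eigenvalues are real; they are the roots of det(λI − M) = λ³ − (tr M) λ² + s λ − det M, where s is the sum of the principal 2×2 minors.
tr M = 4 + (-2) + 1 = 3.
s = (4·(-2) − (-1)²) + (4·1 − 1²) + ((-2)·1 − 0²) = -9 + 3 + (-2) = -8.
det M (expand along row 1) = 4·(-2) − (-1)·(-1) + 1·2 = -7.
Characteristic polynomial: λ³ − 3λ² − 8λ + 7 = 0.
Substitute λ = y + (tr M)/3 = y + 1.000000 to remove the quadratic term: y³ + p·y + q = 0 with p = s − (tr M)²/3 = -11.000000 and q = −2(tr M)³/27 + (tr M)·s/3 − det M = -3.000000.
Three real roots ⇒ use the trigonometric (Viète) form: r = 2√(−p/3) = 3.829708, φ = arccos(3q/(p·r)) = arccos(0.213641) = 1.355496 rad.
y_k = r·cos(φ/3 − 2πk/3) for k = 0, 1, 2 gives y = 3.445392, -0.274610, -3.170782.
λ_k = y_k + 1.000000 gives λ = 4.4454, 0.7254, -2.1708 (check: the sum is 3.0000 = tr M).

Hence λ_max = 4.4454 and λ_min = -2.1708.


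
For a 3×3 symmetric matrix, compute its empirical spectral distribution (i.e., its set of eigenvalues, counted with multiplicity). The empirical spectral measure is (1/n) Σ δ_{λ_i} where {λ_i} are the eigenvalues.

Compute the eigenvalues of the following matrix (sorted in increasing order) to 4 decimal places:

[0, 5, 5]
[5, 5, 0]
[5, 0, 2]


Since M is real symmetric, all three eigenvalues are real; they are the roots of det(λI − M) = λ³ − (tr M) λ² + s λ − det M, where s is the sum of the principal 2×2 minors.
tr M = 0 + 5 + 2 = 7.
s = (0·5 − 5²) + (0·2 − 5²) + (5·2 − 0²) = -25 + (-25) + 10 = -40.
det M (expand along row 1) = 0·10 − 5·10 + 5·(-25) = -175.
Characteristic polynomial: λ³ − 7λ² − 40λ + 175 = 0.
Substitute λ = y + (tr M)/3 = y + 2.333333 to remove the quadratic term: y³ + p·y + q = 0 with p = s − (tr M)²/3 = -56.333333 and q = −2(tr M)³/27 + (tr M)·s/3 − det M = 56.259259.
Three real roots ⇒ use the trigonometric (Viète) form: r = 2√(−p/3) = 8.666667, φ = arccos(3q/(p·r)) = arccos(-0.345699) = 1.923780 rad.
y_k = r·cos(φ/3 − 2πk/3) for k = 0, 1, 2 gives y = 6.944970, 1.017378, -7.962349.
λ_k = y_k + 2.333333 gives λ = 9.2783, 3.3507, -5.6290 (check: the sum is 7.0000 = tr M).

Eigenvalues sorted in increasing order: [-5.6290, 3.3507, 9.2783].


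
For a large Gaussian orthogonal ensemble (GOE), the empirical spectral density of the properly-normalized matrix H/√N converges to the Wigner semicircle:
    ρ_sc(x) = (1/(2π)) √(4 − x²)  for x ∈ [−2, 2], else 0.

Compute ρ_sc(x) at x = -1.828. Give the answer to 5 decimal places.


ρ_sc(x) = (1/(2π)) √(4 − x²). With x = -1.828:
  4 − x² = 4 − (-1.828)² = 4 − 3.341584 = 0.658416.
  √(4 − x²) = 0.811428.
  1/(2π) = 0.159155.
  ρ_sc(-1.828) = 0.159155 · 0.811428 = 0.129143.

Rounded to 5 decimal places: ρ_sc(-1.828) ≈ 0.12914.


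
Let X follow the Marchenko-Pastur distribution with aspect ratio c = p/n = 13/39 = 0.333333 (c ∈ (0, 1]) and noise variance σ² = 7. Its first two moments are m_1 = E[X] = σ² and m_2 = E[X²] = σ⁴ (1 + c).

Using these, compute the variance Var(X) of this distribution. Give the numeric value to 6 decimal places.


m_1 = E[X] = σ² = 7, so m_1² = 49.
m_2 = E[X²] = σ⁴ (1 + c) = 49 · (1 + 0.333333) = 49 · 1.333333 = 65.333333.
(Note m_2 − m_1² simplifies to c · σ⁴ = 0.333333 · 49.)

Var(X) = m_2 − m_1² = 65.333333 − 49 = 16.333333.


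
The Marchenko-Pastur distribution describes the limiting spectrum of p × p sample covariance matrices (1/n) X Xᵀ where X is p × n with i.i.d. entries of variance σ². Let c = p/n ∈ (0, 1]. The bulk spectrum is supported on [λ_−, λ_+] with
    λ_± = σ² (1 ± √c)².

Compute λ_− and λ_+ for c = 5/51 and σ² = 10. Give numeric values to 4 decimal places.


c = 5/51 = 0.098039; √c = 0.313112.
λ_− = σ² (1 − √c)² = 10 · (1 − 0.313112)² = 10 · (0.686888)² = 4.718149.
λ_+ = σ² (1 + √c)² = 10 · (1 + 0.313112)² = 10 · (1.313112)² = 17.242635.

Rounded to 4 decimal places: λ_− ≈ 4.7181, λ_+ ≈ 17.2426.


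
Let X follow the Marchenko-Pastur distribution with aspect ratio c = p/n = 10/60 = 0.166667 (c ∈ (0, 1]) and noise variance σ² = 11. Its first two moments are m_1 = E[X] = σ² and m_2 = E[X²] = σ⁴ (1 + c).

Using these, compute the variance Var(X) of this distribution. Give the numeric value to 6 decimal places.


m_1 = E[X] = σ² = 11, so m_1² = 121.
m_2 = E[X²] = σ⁴ (1 + c) = 121 · (1 + 0.166667) = 121 · 1.166667 = 141.166667.
(Note m_2 − m_1² simplifies to c · σ⁴ = 0.166667 · 121.)

Var(X) = m_2 − m_1² = 141.166667 − 121 = 20.166667.


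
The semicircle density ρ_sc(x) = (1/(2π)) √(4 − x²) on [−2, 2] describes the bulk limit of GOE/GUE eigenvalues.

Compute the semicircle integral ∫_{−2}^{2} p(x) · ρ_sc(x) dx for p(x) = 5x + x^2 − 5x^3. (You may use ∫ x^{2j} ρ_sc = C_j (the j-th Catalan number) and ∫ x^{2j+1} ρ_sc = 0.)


Write p(x) = Σ a_i x^i, split into monomials and integrate each against ρ_sc separately.
Using ∫ x^{2j} ρ_sc = C_j = (1/(j+1)) C(2j, j) (Catalan numbers) and ∫ x^{2j+1} ρ_sc = 0 (odd monomials vanish by symmetry):
  i = 1 (odd): ∫ x^1 ρ_sc = 0 (vanishes)
  i = 2 (even): a_2 · C_{1} = 1 · 1 = 1
  i = 3 (odd): ∫ x^3 ρ_sc = 0 (vanishes)

Summing the contributions: ∫_{−2}^{2} p(x) ρ_sc(x) dx = 1.


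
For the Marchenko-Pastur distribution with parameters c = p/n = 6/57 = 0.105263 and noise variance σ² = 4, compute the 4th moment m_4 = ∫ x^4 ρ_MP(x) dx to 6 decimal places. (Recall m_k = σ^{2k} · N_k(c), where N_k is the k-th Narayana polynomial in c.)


E[X⁴] = σ⁸ (1 + 6c + 6c² + c³) (fourth MP moment). With σ² = 4 (so σ⁸ = 256) and c = 6/57 = 0.105263: E[X⁴] = 256 · (1 + 6·0.105263 + 6·(0.105263)² + (0.105263)³) = 256 · 1.699227.

So E[X^4] = 435.002187.


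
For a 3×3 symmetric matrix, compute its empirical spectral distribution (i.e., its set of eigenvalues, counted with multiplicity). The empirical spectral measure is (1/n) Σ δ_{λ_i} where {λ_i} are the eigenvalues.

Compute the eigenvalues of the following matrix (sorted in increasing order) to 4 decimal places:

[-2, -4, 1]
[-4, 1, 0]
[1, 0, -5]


Since M is real symmetric, all three eigenvalues are real; they are the roots of det(λI − M) = λ³ − (tr M) λ² + s λ − det M, where s is the sum of the principal 2×2 minors.
tr M = -2 + 1 + (-5) = -6.
s = ((-2)·1 − (-4)²) + ((-2)·(-5) − 1²) + (1·(-5) − 0²) = -18 + 9 + (-5) = -14.
det M (expand along row 1) = (-2)·(-5) − (-4)·20 + 1·(-1) = 89.
Characteristic polynomial: λ³ + 6λ² − 14λ − 89 = 0.
Substitute λ = y + (tr M)/3 = y − 2.000000 to remove the quadratic term: y³ + p·y + q = 0 with p = s − (tr M)²/3 = -26.000000 and q = −2(tr M)³/27 + (tr M)·s/3 − det M = -45.000000.
Three real roots ⇒ use the trigonometric (Viète) form: r = 2√(−p/3) = 5.887841, φ = arccos(3q/(p·r)) = arccos(0.881870) = 0.490983 rad.
y_k = r·cos(φ/3 − 2πk/3) for k = 0, 1, 2 gives y = 5.809164, -2.073791, -3.735373.
λ_k = y_k − 2.000000 gives λ = 3.8092, -4.0738, -5.7354 (check: the sum is -6.0000 = tr M).

Eigenvalues sorted in increasing order: [-5.7354, -4.0738, 3.8092].


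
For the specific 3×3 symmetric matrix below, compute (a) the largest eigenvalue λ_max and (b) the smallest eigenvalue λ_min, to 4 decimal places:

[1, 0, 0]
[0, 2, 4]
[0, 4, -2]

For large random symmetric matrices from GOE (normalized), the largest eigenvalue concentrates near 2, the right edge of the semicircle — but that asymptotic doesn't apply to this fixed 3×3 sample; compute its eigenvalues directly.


Since M is real symmetric, all three eigenvalues are real; they are the roots of det(λI − M) = λ³ − (tr M) λ² + s λ − det M, where s is the sum of the principal 2×2 minors.
tr M = 1 + 2 + (-2) = 1.
s = (1·2 − 0²) + (1·(-2) − 0²) + (2·(-2) − 4²) = 2 + (-2) + (-20) = -20.
det M (expand along row 1) = 1·(-20) − 0·0 + 0·0 = -20.
Characteristic polynomial: λ³ − λ² − 20λ + 20 = 0.
Substitute λ = y + (tr M)/3 = y + 0.333333 to remove the quadratic term: y³ + p·y + q = 0 with p = s − (tr M)²/3 = -20.333333 and q = −2(tr M)³/27 + (tr M)·s/3 − det M = 13.259259.
Three real roots ⇒ use the trigonometric (Viète) form: r = 2√(−p/3) = 5.206833, φ = arccos(3q/(p·r)) = arccos(-0.375715) = 1.955964 rad.
y_k = r·cos(φ/3 − 2πk/3) for k = 0, 1, 2 gives y = 4.138803, 0.666667, -4.805469.
λ_k = y_k + 0.333333 gives λ = 4.4721, 1.0000, -4.4721 (check: the sum is 1.0000 = tr M).

Hence λ_max = 4.4721 and λ_min = -4.4721.


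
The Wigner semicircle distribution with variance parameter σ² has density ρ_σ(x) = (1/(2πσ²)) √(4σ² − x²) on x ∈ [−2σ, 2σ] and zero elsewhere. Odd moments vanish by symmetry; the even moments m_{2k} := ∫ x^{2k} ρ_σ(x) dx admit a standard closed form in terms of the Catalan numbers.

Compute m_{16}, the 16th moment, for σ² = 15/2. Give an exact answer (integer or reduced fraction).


By the scaled semicircle moment identity, m_{2k} = σ^{2k} · C_k with k = 8.
C_8 = (1/(k+1)) · C(2k, k) = (1/9) · C(16, 8) = (1/9) · 12870 = 1430.
σ^{2k} = (σ²)^k = (15/2)^8 = 2562890625/256.

Therefore m_{16} = σ^{16} · C_8 = (2562890625/256) · 1430 = 1832466796875/128.


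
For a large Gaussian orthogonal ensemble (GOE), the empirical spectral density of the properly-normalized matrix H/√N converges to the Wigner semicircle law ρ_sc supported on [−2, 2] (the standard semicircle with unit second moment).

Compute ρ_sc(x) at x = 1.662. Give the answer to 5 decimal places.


ρ_sc(x) = (1/(2π)) √(4 − x²). With x = 1.662:
  4 − x² = 4 − (1.662)² = 4 − 2.762244 = 1.237756.
  √(4 − x²) = 1.112545.
  1/(2π) = 0.159155.
  ρ_sc(1.662) = 0.159155 · 1.112545 = 0.177067.

Rounded to 5 decimal places: ρ_sc(1.662) ≈ 0.17707.


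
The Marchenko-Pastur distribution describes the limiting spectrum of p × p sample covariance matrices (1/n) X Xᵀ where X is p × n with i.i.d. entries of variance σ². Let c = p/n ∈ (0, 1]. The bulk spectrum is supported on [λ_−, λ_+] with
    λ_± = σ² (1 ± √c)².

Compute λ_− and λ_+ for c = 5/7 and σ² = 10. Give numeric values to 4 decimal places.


c = 5/7 = 0.714286; √c = 0.845154.
λ_− = σ² (1 − √c)² = 10 · (1 − 0.845154)² = 10 · (0.154846)² = 0.239772.
λ_+ = σ² (1 + √c)² = 10 · (1 + 0.845154)² = 10 · (1.845154)² = 34.045942.

Rounded to 4 decimal places: λ_− ≈ 0.2398, λ_+ ≈ 34.0459.


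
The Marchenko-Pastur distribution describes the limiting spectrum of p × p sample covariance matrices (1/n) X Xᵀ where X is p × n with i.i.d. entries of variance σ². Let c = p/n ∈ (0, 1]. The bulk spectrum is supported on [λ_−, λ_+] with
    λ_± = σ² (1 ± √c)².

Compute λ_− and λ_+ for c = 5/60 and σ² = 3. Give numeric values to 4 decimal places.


c = 5/60 = 0.083333; √c = 0.288675.
λ_− = σ² (1 − √c)² = 3 · (1 − 0.288675)² = 3 · (0.711325)² = 1.517949.
λ_+ = σ² (1 + √c)² = 3 · (1 + 0.288675)² = 3 · (1.288675)² = 4.982051.

Rounded to 4 decimal places: λ_− ≈ 1.5179, λ_+ ≈ 4.9821.


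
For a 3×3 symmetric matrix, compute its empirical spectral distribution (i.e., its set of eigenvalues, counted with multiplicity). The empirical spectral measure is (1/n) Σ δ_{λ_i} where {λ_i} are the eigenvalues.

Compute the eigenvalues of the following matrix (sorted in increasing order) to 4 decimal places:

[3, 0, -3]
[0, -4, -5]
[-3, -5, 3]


Since M is real symmetric, all three eigenvalues are real; they are the roots of det(λI − M) = λ³ − (tr M) λ² + s λ − det M, where s is the sum of the principal 2×2 minors.
tr M = 3 + (-4) + 3 = 2.
s = (3·(-4) − 0²) + (3·3 − (-3)²) + ((-4)·3 − (-5)²) = -12 + 0 + (-37) = -49.
det M (expand along row 1) = 3·(-37) − 0·(-15) + (-3)·(-12) = -75.
Characteristic polynomial: λ³ − 2λ² − 49λ + 75 = 0.
Substitute λ = y + (tr M)/3 = y + 0.666667 to remove the quadratic term: y³ + p·y + q = 0 with p = s − (tr M)²/3 = -50.333333 and q = −2(tr M)³/27 + (tr M)·s/3 − det M = 41.740741.
Three real roots ⇒ use the trigonometric (Viète) form: r = 2√(−p/3) = 8.192137, φ = arccos(3q/(p·r)) = arccos(-0.303689) = 1.879358 rad.
y_k = r·cos(φ/3 − 2πk/3) for k = 0, 1, 2 gives y = 6.636551, 0.841108, -7.477660.
λ_k = y_k + 0.666667 gives λ = 7.3032, 1.5078, -6.8110 (check: the sum is 2.0000 = tr M).

Eigenvalues sorted in increasing order: [-6.8110, 1.5078, 7.3032].


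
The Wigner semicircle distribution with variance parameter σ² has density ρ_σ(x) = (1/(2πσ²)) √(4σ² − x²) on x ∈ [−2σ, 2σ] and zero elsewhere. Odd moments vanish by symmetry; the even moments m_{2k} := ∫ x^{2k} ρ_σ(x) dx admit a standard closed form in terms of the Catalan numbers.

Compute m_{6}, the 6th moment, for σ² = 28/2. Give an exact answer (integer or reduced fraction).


By the scaled semicircle moment identity, m_{2k} = σ^{2k} · C_k with k = 3.
C_3 = (1/(k+1)) · C(2k, k) = (1/4) · C(6, 3) = (1/4) · 20 = 5.
σ^{2k} = (σ²)^k = (28/2)^3 = 2744.

Therefore m_{6} = σ^{6} · C_3 = 2744 · 5 = 13720.


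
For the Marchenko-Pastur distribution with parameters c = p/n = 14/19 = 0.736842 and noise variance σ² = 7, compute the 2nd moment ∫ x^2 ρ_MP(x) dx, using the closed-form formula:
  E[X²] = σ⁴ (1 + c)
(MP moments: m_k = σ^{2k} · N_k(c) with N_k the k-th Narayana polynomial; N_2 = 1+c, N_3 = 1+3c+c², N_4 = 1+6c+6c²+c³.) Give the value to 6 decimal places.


E[X²] = σ⁴ (1 + c) (second MP moment). With σ² = 7 (so σ⁴ = 49) and c = 14/19 = 0.736842: E[X²] = 49 · (1 + 0.736842) = 49 · 1.736842.

So E[X^2] = 85.105263.


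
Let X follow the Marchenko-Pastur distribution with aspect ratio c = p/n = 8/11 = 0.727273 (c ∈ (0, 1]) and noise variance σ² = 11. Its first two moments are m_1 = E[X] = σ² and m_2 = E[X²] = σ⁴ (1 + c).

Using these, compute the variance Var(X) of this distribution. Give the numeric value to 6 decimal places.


m_1 = E[X] = σ² = 11, so m_1² = 121.
m_2 = E[X²] = σ⁴ (1 + c) = 121 · (1 + 0.727273) = 121 · 1.727273 = 209.000000.
(Note m_2 − m_1² simplifies to c · σ⁴ = 0.727273 · 121.)

Var(X) = m_2 − m_1² = 209.000000 − 121 = 88.000000.


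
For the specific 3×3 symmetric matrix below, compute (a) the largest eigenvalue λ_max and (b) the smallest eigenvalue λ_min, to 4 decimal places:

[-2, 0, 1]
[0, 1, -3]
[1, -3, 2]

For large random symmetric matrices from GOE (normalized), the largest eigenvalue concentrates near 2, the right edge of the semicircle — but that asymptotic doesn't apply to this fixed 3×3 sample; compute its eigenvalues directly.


Since M is real symmetric, all three eigenvalues are real; they are the roots of det(λI − M) = λ³ − (tr M) λ² + s λ − det M, where s is the sum of the principal 2×2 minors.
tr M = -2 + 1 + 2 = 1.
s = ((-2)·1 − 0²) + ((-2)·2 − 1²) + (1·2 − (-3)²) = -2 + (-5) + (-7) = -14.
det M (expand along row 1) = (-2)·(-7) − 0·3 + 1·(-1) = 13.
Characteristic polynomial: λ³ − λ² − 14λ − 13 = 0.
Substitute λ = y + (tr M)/3 = y + 0.333333 to remove the quadratic term: y³ + p·y + q = 0 with p = s − (tr M)²/3 = -14.333333 and q = −2(tr M)³/27 + (tr M)·s/3 − det M = -17.740741.
Three real roots ⇒ use the trigonometric (Viète) form: r = 2√(−p/3) = 4.371626, φ = arccos(3q/(p·r)) = arccos(0.849382) = 0.555984 rad.
y_k = r·cos(φ/3 − 2πk/3) for k = 0, 1, 2 gives y = 4.296765, -1.450752, -2.846013.
λ_k = y_k + 0.333333 gives λ = 4.6301, -1.1174, -2.5127 (check: the sum is 1.0000 = tr M).

Hence λ_max = 4.6301 and λ_min = -2.5127.


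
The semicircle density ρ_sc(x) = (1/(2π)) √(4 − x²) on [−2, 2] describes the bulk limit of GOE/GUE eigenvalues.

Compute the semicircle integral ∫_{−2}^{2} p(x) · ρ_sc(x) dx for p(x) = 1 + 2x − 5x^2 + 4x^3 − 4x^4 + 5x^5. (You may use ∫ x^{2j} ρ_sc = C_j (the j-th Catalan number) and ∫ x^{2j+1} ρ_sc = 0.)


Write p(x) = Σ a_i x^i, split into monomials and integrate each against ρ_sc separately.
Using ∫ x^{2j} ρ_sc = C_j = (1/(j+1)) C(2j, j) (Catalan numbers) and ∫ x^{2j+1} ρ_sc = 0 (odd monomials vanish by symmetry):
  i = 0 (even): a_0 · C_{0} = 1 · 1 = 1
  i = 1 (odd): ∫ x^1 ρ_sc = 0 (vanishes)
  i = 2 (even): a_2 · C_{1} = -5 · 1 = -5
  i = 3 (odd): ∫ x^3 ρ_sc = 0 (vanishes)
  i = 4 (even): a_4 · C_{2} = -4 · 2 = -8
  i = 5 (odd): ∫ x^5 ρ_sc = 0 (vanishes)

Summing the contributions: ∫_{−2}^{2} p(x) ρ_sc(x) dx = 1 + (-5) + (-8) = -12.


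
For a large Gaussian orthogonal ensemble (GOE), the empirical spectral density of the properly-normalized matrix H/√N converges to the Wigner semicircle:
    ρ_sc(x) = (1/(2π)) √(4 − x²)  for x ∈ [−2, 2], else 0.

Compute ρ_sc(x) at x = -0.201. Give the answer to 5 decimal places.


ρ_sc(x) = (1/(2π)) √(4 − x²). With x = -0.201:
  4 − x² = 4 − (-0.201)² = 4 − 0.040401 = 3.959599.
  √(4 − x²) = 1.989874.
  1/(2π) = 0.159155.
  ρ_sc(-0.201) = 0.159155 · 1.989874 = 0.316698.

Rounded to 5 decimal places: ρ_sc(-0.201) ≈ 0.31670.


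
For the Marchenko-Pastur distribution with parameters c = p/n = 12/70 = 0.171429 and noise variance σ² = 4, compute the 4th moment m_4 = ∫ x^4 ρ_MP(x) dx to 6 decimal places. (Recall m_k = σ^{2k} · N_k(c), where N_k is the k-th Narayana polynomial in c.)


E[X⁴] = σ⁸ (1 + 6c + 6c² + c³) (fourth MP moment). With σ² = 4 (so σ⁸ = 256) and c = 12/70 = 0.171429: E[X⁴] = 256 · (1 + 6·0.171429 + 6·(0.171429)² + (0.171429)³) = 256 · 2.209936.

So E[X^4] = 565.743580.


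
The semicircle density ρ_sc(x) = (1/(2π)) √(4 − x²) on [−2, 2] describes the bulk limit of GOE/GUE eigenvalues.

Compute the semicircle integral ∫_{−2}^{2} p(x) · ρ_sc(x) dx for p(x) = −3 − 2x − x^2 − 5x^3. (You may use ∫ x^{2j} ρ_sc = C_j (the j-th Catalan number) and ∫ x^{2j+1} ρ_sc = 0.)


Write p(x) = Σ a_i x^i, split into monomials and integrate each against ρ_sc separately.
Using ∫ x^{2j} ρ_sc = C_j = (1/(j+1)) C(2j, j) (Catalan numbers) and ∫ x^{2j+1} ρ_sc = 0 (odd monomials vanish by symmetry):
  i = 0 (even): a_0 · C_{0} = -3 · 1 = -3
  i = 1 (odd): ∫ x^1 ρ_sc = 0 (vanishes)
  i = 2 (even): a_2 · C_{1} = -1 · 1 = -1
  i = 3 (odd): ∫ x^3 ρ_sc = 0 (vanishes)

Summing the contributions: ∫_{−2}^{2} p(x) ρ_sc(x) dx = (-3) + (-1) = -4.


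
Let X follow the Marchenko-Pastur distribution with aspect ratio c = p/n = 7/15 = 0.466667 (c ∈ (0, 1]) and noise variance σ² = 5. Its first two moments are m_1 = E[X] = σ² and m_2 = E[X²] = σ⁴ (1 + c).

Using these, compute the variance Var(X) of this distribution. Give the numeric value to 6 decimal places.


m_1 = E[X] = σ² = 5, so m_1² = 25.
m_2 = E[X²] = σ⁴ (1 + c) = 25 · (1 + 0.466667) = 25 · 1.466667 = 36.666667.
(Note m_2 − m_1² simplifies to c · σ⁴ = 0.466667 · 25.)

Var(X) = m_2 − m_1² = 36.666667 − 25 = 11.666667.


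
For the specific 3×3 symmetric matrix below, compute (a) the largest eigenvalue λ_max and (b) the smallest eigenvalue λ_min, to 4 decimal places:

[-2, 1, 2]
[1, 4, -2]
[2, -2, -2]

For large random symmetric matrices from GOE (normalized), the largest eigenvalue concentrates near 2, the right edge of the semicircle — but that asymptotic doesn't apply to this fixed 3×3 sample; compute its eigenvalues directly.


Since M is real symmetric, all three eigenvalues are real; they are the roots of det(λI − M) = λ³ − (tr M) λ² + s λ − det M, where s is the sum of the principal 2×2 minors.
tr M = -2 + 4 + (-2) = 0.
s = ((-2)·4 − 1²) + ((-2)·(-2) − 2²) + (4·(-2) − (-2)²) = -9 + 0 + (-12) = -21.
det M (expand along row 1) = (-2)·(-12) − 1·2 + 2·(-10) = 2.
Characteristic polynomial: λ³ − 21λ − 2 = 0.
Substitute λ = y + (tr M)/3 = y + 0.000000 to remove the quadratic term: y³ + p·y + q = 0 with p = s − (tr M)²/3 = -21.000000 and q = −2(tr M)³/27 + (tr M)·s/3 − det M = -2.000000.
Three real roots ⇒ use the trigonometric (Viète) form: r = 2√(−p/3) = 5.291503, φ = arccos(3q/(p·r)) = arccos(0.053995) = 1.516775 rad.
y_k = r·cos(φ/3 − 2πk/3) for k = 0, 1, 2 gives y = 4.629472, -0.095279, -4.534193.
λ_k = y_k + 0.000000 gives λ = 4.6295, -0.0953, -4.5342 (check: the sum is 0.0000 = tr M).

Hence λ_max = 4.6295 and λ_min = -4.5342.


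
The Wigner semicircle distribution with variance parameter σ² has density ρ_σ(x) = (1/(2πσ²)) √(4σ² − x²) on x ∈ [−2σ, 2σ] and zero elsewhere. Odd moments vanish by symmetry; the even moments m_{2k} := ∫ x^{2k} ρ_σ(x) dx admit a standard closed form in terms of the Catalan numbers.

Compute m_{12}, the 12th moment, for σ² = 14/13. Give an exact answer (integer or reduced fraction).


By the scaled semicircle moment identity, m_{2k} = σ^{2k} · C_k with k = 6.
C_6 = (1/(k+1)) · C(2k, k) = (1/7) · C(12, 6) = (1/7) · 924 = 132.
σ^{2k} = (σ²)^k = (14/13)^6 = 7529536/4826809.

Therefore m_{12} = σ^{12} · C_6 = (7529536/4826809) · 132 = 993898752/4826809.


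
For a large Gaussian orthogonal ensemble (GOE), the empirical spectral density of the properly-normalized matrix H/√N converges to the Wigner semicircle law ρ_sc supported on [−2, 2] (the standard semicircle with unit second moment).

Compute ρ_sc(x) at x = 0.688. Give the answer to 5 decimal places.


ρ_sc(x) = (1/(2π)) √(4 − x²). With x = 0.688:
  4 − x² = 4 − (0.688)² = 4 − 0.473344 = 3.526656.
  √(4 − x²) = 1.877939.
  1/(2π) = 0.159155.
  ρ_sc(0.688) = 0.159155 · 1.877939 = 0.298883.

Rounded to 5 decimal places: ρ_sc(0.688) ≈ 0.29888.


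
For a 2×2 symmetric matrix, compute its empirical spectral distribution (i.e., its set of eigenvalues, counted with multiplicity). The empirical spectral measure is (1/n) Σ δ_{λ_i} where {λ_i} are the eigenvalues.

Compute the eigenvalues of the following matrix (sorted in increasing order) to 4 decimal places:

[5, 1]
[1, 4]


Since M is real symmetric, both eigenvalues are real; they are the roots of det(λI − M) = λ² − (tr M) λ + det M.
tr M = 5 + 4 = 9.
det M = 5·4 − 1² = 20 − 1 = 19.
Characteristic polynomial: λ² − 9λ + 19 = 0.
Discriminant Δ = (tr M)² − 4·det M = 81 − 76 = 5; √Δ = 2.236068.
λ = (tr M ± √Δ)/2 = (9 ± 2.236068)/2, giving (tr M − √Δ)/2 = 3.3820 and (tr M + √Δ)/2 = 5.6180.

Eigenvalues sorted in increasing order: [3.3820, 5.6180].


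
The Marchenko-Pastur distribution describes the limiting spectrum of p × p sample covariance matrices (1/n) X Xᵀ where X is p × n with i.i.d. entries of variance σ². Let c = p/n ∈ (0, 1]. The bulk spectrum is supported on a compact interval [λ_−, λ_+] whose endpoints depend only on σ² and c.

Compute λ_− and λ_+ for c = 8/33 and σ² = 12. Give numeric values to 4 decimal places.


c = 8/33 = 0.242424; √c = 0.492366.
λ_− = σ² (1 − √c)² = 12 · (1 − 0.492366)² = 12 · (0.507634)² = 3.092308.
λ_+ = σ² (1 + √c)² = 12 · (1 + 0.492366)² = 12 · (1.492366)² = 26.725874.

Rounded to 4 decimal places: λ_− ≈ 3.0923, λ_+ ≈ 26.7259.


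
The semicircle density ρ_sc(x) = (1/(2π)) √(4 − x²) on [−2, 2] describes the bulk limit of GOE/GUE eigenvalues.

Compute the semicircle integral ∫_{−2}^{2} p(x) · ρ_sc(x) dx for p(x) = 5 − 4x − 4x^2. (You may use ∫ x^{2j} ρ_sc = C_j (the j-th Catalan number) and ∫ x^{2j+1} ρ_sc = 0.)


Write p(x) = Σ a_i x^i, split into monomials and integrate each against ρ_sc separately.
Using ∫ x^{2j} ρ_sc = C_j = (1/(j+1)) C(2j, j) (Catalan numbers) and ∫ x^{2j+1} ρ_sc = 0 (odd monomials vanish by symmetry):
  i = 0 (even): a_0 · C_{0} = 5 · 1 = 5
  i = 1 (odd): ∫ x^1 ρ_sc = 0 (vanishes)
  i = 2 (even): a_2 · C_{1} = -4 · 1 = -4

Summing the contributions: ∫_{−2}^{2} p(x) ρ_sc(x) dx = 5 + (-4) = 1.


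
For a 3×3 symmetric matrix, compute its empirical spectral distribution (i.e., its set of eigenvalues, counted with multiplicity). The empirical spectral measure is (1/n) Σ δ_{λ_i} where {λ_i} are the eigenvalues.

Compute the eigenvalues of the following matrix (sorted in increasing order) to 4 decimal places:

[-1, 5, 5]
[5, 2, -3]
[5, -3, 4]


Since M is real symmetric, all three eigenvalues are real; they are the roots of det(λI − M) = λ³ − (tr M) λ² + s λ − det M, where s is the sum of the principal 2×2 minors.
tr M = -1 + 2 + 4 = 5.
s = ((-1)·2 − 5²) + ((-1)·4 − 5²) + (2·4 − (-3)²) = -27 + (-29) + (-1) = -57.
det M (expand along row 1) = (-1)·(-1) − 5·35 + 5·(-25) = -299.
Characteristic polynomial: λ³ − 5λ² − 57λ + 299 = 0.
Substitute λ = y + (tr M)/3 = y + 1.666667 to remove the quadratic term: y³ + p·y + q = 0 with p = s − (tr M)²/3 = -65.333333 and q = −2(tr M)³/27 + (tr M)·s/3 − det M = 194.740741.
Three real roots ⇒ use the trigonometric (Viète) form: r = 2√(−p/3) = 9.333333, φ = arccos(3q/(p·r)) = arccos(-0.958090) = 2.851056 rad.
y_k = r·cos(φ/3 − 2πk/3) for k = 0, 1, 2 gives y = 5.426369, 3.863230, -9.289599.
λ_k = y_k + 1.666667 gives λ = 7.0930, 5.5299, -7.6229 (check: the sum is 5.0000 = tr M).

Eigenvalues sorted in increasing order: [-7.6229, 5.5299, 7.0930].


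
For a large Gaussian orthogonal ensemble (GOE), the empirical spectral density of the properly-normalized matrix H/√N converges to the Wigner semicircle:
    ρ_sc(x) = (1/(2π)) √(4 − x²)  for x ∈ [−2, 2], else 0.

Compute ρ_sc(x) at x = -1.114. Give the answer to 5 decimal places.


ρ_sc(x) = (1/(2π)) √(4 − x²). With x = -1.114:
  4 − x² = 4 − (-1.114)² = 4 − 1.240996 = 2.759004.
  √(4 − x²) = 1.661025.
  1/(2π) = 0.159155.
  ρ_sc(-1.114) = 0.159155 · 1.661025 = 0.264360.

Rounded to 5 decimal places: ρ_sc(-1.114) ≈ 0.26436.


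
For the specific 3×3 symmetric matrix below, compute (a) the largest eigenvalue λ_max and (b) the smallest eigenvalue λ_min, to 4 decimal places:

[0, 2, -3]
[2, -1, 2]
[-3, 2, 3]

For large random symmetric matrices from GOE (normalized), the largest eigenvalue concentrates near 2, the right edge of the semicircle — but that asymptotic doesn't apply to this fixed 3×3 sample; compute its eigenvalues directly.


Since M is real symmetric, all three eigenvalues are real; they are the roots of det(λI − M) = λ³ − (tr M) λ² + s λ − det M, where s is the sum of the principal 2×2 minors.
tr M = 0 + (-1) + 3 = 2.
s = (0·(-1) − 2²) + (0·3 − (-3)²) + ((-1)·3 − 2²) = -4 + (-9) + (-7) = -20.
det M (expand along row 1) = 0·(-7) − 2·12 + (-3)·1 = -27.
Characteristic polynomial: λ³ − 2λ² − 20λ + 27 = 0.
Substitute λ = y + (tr M)/3 = y + 0.666667 to remove the quadratic term: y³ + p·y + q = 0 with p = s − (tr M)²/3 = -21.333333 and q = −2(tr M)³/27 + (tr M)·s/3 − det M = 13.074074.
Three real roots ⇒ use the trigonometric (Viète) form: r = 2√(−p/3) = 5.333333, φ = arccos(3q/(p·r)) = arccos(-0.344727) = 1.922744 rad.
y_k = r·cos(φ/3 − 2πk/3) for k = 0, 1, 2 gives y = 4.274929, 0.624250, -4.899179.
λ_k = y_k + 0.666667 gives λ = 4.9416, 1.2909, -4.2325 (check: the sum is 2.0000 = tr M).

Hence λ_max = 4.9416 and λ_min = -4.2325.


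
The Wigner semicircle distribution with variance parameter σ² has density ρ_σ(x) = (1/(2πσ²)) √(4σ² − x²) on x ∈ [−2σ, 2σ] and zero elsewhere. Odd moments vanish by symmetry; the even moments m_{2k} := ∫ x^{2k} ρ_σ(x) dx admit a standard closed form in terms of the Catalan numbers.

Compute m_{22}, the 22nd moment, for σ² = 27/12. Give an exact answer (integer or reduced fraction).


By the scaled semicircle moment identity, m_{2k} = σ^{2k} · C_k with k = 11.
C_11 = (1/(k+1)) · C(2k, k) = (1/12) · C(22, 11) = (1/12) · 705432 = 58786.
σ^{2k} = (σ²)^k = (27/12)^11 = 31381059609/4194304.

Therefore m_{22} = σ^{22} · C_11 = (31381059609/4194304) · 58786 = 922383485087337/2097152.


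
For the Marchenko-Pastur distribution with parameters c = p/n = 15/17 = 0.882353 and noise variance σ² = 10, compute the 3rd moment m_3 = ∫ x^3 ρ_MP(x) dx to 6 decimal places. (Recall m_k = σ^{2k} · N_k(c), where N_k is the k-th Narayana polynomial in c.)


E[X³] = σ⁶ (1 + 3c + c²) (third MP moment). With σ² = 10 (so σ⁶ = 1000) and c = 15/17 = 0.882353: E[X³] = 1000 · (1 + 3·0.882353 + (0.882353)²) = 1000 · 4.425606.

So E[X^3] = 4425.605536.


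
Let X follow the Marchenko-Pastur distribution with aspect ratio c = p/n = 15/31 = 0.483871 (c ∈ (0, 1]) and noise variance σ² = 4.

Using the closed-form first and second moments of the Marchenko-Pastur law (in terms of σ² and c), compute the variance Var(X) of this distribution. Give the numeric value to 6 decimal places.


Recall the MP moments m_1 = E[X] = σ² and m_2 = E[X²] = σ⁴ (1 + c).
m_1 = E[X] = σ² = 4, so m_1² = 16.
m_2 = E[X²] = σ⁴ (1 + c) = 16 · (1 + 0.483871) = 16 · 1.483871 = 23.741935.
(Note m_2 − m_1² simplifies to c · σ⁴ = 0.483871 · 16.)

Var(X) = m_2 − m_1² = 23.741935 − 16 = 7.741935.


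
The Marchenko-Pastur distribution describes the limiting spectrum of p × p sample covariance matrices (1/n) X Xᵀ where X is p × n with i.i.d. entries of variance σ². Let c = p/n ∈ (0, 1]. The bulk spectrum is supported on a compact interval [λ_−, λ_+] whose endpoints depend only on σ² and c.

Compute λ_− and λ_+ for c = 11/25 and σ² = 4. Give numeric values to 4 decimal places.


c = 11/25 = 0.440000; √c = 0.663325.
λ_− = σ² (1 − √c)² = 4 · (1 − 0.663325)² = 4 · (0.336675)² = 0.453400.
λ_+ = σ² (1 + √c)² = 4 · (1 + 0.663325)² = 4 · (1.663325)² = 11.066600.

Rounded to 4 decimal places: λ_− ≈ 0.4534, λ_+ ≈ 11.0666.


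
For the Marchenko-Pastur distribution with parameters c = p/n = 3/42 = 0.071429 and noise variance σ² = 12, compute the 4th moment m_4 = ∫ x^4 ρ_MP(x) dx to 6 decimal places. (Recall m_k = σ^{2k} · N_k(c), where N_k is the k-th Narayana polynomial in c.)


E[X⁴] = σ⁸ (1 + 6c + 6c² + c³) (fourth MP moment). With σ² = 12 (so σ⁸ = 20736) and c = 3/42 = 0.071429: E[X⁴] = 20736 · (1 + 6·0.071429 + 6·(0.071429)² + (0.071429)³) = 20736 · 1.459548.

So E[X^4] = 30265.189504.


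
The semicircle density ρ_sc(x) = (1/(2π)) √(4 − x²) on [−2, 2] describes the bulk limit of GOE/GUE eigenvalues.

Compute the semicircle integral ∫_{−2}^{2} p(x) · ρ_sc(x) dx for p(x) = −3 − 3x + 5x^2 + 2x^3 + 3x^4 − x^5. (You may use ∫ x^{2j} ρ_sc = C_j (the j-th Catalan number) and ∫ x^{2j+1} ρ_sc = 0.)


Write p(x) = Σ a_i x^i, split into monomials and integrate each against ρ_sc separately.
Using ∫ x^{2j} ρ_sc = C_j = (1/(j+1)) C(2j, j) (Catalan numbers) and ∫ x^{2j+1} ρ_sc = 0 (odd monomials vanish by symmetry):
  i = 0 (even): a_0 · C_{0} = -3 · 1 = -3
  i = 1 (odd): ∫ x^1 ρ_sc = 0 (vanishes)
  i = 2 (even): a_2 · C_{1} = 5 · 1 = 5
  i = 3 (odd): ∫ x^3 ρ_sc = 0 (vanishes)
  i = 4 (even): a_4 · C_{2} = 3 · 2 = 6
  i = 5 (odd): ∫ x^5 ρ_sc = 0 (vanishes)

Summing the contributions: ∫_{−2}^{2} p(x) ρ_sc(x) dx = (-3) + 5 + 6 = 8.


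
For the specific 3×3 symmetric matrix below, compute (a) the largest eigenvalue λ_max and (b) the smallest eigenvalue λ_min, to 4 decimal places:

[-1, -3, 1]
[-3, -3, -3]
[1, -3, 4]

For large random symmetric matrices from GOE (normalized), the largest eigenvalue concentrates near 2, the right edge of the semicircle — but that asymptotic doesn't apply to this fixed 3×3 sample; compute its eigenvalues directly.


Since M is real symmetric, all three eigenvalues are real; they are the roots of det(λI − M) = λ³ − (tr M) λ² + s λ − det M, where s is the sum of the principal 2×2 minors.
tr M = -1 + (-3) + 4 = 0.
s = ((-1)·(-3) − (-3)²) + ((-1)·4 − 1²) + ((-3)·4 − (-3)²) = -6 + (-5) + (-21) = -32.
det M (expand along row 1) = (-1)·(-21) − (-3)·(-9) + 1·12 = 6.
Characteristic polynomial: λ³ − 32λ − 6 = 0.
Substitute λ = y + (tr M)/3 = y + 0.000000 to remove the quadratic term: y³ + p·y + q = 0 with p = s − (tr M)²/3 = -32.000000 and q = −2(tr M)³/27 + (tr M)·s/3 − det M = -6.000000.
Three real roots ⇒ use the trigonometric (Viète) form: r = 2√(−p/3) = 6.531973, φ = arccos(3q/(p·r)) = arccos(0.086115) = 1.484575 rad.
y_k = r·cos(φ/3 − 2πk/3) for k = 0, 1, 2 gives y = 5.748371, -0.187707, -5.560665.
λ_k = y_k + 0.000000 gives λ = 5.7484, -0.1877, -5.5607 (check: the sum is 0.0000 = tr M).

Hence λ_max = 5.7484 and λ_min = -5.5607.


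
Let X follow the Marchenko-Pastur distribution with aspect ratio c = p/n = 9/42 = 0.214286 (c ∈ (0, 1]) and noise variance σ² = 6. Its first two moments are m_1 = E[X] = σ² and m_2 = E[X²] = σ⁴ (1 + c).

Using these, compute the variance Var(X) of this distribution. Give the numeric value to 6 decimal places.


m_1 = E[X] = σ² = 6, so m_1² = 36.
m_2 = E[X²] = σ⁴ (1 + c) = 36 · (1 + 0.214286) = 36 · 1.214286 = 43.714286.
(Note m_2 − m_1² simplifies to c · σ⁴ = 0.214286 · 36.)

Var(X) = m_2 − m_1² = 43.714286 − 36 = 7.714286.


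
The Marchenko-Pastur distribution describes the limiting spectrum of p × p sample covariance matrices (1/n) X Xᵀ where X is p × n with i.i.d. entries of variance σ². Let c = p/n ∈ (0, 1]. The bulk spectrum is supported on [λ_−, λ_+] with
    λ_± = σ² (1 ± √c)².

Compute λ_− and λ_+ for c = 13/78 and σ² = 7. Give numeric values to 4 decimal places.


c = 13/78 = 0.166667; √c = 0.408248.
λ_− = σ² (1 − √c)² = 7 · (1 − 0.408248)² = 7 · (0.591752)² = 2.451191.
λ_+ = σ² (1 + √c)² = 7 · (1 + 0.408248)² = 7 · (1.408248)² = 13.882143.

Rounded to 4 decimal places: λ_− ≈ 2.4512, λ_+ ≈ 13.8821.


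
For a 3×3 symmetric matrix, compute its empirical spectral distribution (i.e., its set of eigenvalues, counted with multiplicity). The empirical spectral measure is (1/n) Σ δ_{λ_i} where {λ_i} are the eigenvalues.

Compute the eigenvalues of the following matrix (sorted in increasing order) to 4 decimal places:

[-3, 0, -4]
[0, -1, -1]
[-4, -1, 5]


Since M is real symmetric, all three eigenvalues are real; they are the roots of det(λI − M) = λ³ − (tr M) λ² + s λ − det M, where s is the sum of the principal 2×2 minors.
tr M = -3 + (-1) + 5 = 1.
s = ((-3)·(-1) − 0²) + ((-3)·5 − (-4)²) + ((-1)·5 − (-1)²) = 3 + (-31) + (-6) = -34.
det M (expand along row 1) = (-3)·(-6) − 0·(-4) + (-4)·(-4) = 34.
Characteristic polynomial: λ³ − λ² − 34λ − 34 = 0.
Substitute λ = y + (tr M)/3 = y + 0.333333 to remove the quadratic term: y³ + p·y + q = 0 with p = s − (tr M)²/3 = -34.333333 and q = −2(tr M)³/27 + (tr M)·s/3 − det M = -45.407407.
Three real roots ⇒ use the trigonometric (Viète) form: r = 2√(−p/3) = 6.765928, φ = arccos(3q/(p·r)) = arccos(0.586414) = 0.944171 rad.
y_k = r·cos(φ/3 − 2πk/3) for k = 0, 1, 2 gives y = 6.433598, -1.402980, -5.030619.
λ_k = y_k + 0.333333 gives λ = 6.7669, -1.0696, -4.6973 (check: the sum is 1.0000 = tr M).

Eigenvalues sorted in increasing order: [-4.6973, -1.0696, 6.7669].


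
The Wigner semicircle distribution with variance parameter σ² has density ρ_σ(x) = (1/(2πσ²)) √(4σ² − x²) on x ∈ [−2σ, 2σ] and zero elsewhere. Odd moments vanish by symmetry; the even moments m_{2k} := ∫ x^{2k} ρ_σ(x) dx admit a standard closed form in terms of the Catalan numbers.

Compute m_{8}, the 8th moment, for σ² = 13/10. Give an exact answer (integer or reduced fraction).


By the scaled semicircle moment identity, m_{2k} = σ^{2k} · C_k with k = 4.
C_4 = (1/(k+1)) · C(2k, k) = (1/5) · C(8, 4) = (1/5) · 70 = 14.
σ^{2k} = (σ²)^k = (13/10)^4 = 28561/10000.

Therefore m_{8} = σ^{8} · C_4 = (28561/10000) · 14 = 199927/5000.
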